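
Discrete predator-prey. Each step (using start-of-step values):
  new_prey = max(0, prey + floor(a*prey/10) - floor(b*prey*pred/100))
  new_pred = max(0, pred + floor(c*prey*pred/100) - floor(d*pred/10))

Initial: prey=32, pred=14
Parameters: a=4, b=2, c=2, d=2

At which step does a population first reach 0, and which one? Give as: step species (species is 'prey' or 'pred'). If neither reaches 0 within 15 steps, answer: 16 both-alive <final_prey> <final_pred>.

Answer: 6 prey

Derivation:
Step 1: prey: 32+12-8=36; pred: 14+8-2=20
Step 2: prey: 36+14-14=36; pred: 20+14-4=30
Step 3: prey: 36+14-21=29; pred: 30+21-6=45
Step 4: prey: 29+11-26=14; pred: 45+26-9=62
Step 5: prey: 14+5-17=2; pred: 62+17-12=67
Step 6: prey: 2+0-2=0; pred: 67+2-13=56
First extinction: prey at step 6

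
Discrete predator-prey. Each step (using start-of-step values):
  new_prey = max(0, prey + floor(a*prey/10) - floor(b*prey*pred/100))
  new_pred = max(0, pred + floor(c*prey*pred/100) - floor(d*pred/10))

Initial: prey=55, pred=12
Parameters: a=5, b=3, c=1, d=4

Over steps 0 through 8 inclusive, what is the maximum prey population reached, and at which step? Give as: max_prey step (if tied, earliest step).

Step 1: prey: 55+27-19=63; pred: 12+6-4=14
Step 2: prey: 63+31-26=68; pred: 14+8-5=17
Step 3: prey: 68+34-34=68; pred: 17+11-6=22
Step 4: prey: 68+34-44=58; pred: 22+14-8=28
Step 5: prey: 58+29-48=39; pred: 28+16-11=33
Step 6: prey: 39+19-38=20; pred: 33+12-13=32
Step 7: prey: 20+10-19=11; pred: 32+6-12=26
Step 8: prey: 11+5-8=8; pred: 26+2-10=18
Max prey = 68 at step 2

Answer: 68 2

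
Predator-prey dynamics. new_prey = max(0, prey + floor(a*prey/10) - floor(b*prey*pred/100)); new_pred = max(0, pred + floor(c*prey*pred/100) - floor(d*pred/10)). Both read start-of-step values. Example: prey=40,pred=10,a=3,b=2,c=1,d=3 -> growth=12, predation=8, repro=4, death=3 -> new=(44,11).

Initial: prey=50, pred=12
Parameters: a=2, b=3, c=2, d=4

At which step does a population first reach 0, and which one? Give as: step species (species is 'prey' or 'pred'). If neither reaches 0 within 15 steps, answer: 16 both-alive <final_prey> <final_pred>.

Answer: 16 both-alive 1 2

Derivation:
Step 1: prey: 50+10-18=42; pred: 12+12-4=20
Step 2: prey: 42+8-25=25; pred: 20+16-8=28
Step 3: prey: 25+5-21=9; pred: 28+14-11=31
Step 4: prey: 9+1-8=2; pred: 31+5-12=24
Step 5: prey: 2+0-1=1; pred: 24+0-9=15
Step 6: prey: 1+0-0=1; pred: 15+0-6=9
Step 7: prey: 1+0-0=1; pred: 9+0-3=6
Step 8: prey: 1+0-0=1; pred: 6+0-2=4
Step 9: prey: 1+0-0=1; pred: 4+0-1=3
Step 10: prey: 1+0-0=1; pred: 3+0-1=2
Step 11: prey: 1+0-0=1; pred: 2+0-0=2
Steps 12-15: state stable at prey=1, pred=2 (no change)
No extinction within 15 steps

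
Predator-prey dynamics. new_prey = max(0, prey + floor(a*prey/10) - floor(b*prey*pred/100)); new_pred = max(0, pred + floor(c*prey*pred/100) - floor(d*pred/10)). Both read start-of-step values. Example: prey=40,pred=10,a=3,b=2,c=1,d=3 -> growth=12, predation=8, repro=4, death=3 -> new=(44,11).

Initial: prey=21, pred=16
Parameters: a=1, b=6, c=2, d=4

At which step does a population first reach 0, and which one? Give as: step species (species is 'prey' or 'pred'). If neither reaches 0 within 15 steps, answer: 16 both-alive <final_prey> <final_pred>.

Step 1: prey: 21+2-20=3; pred: 16+6-6=16
Step 2: prey: 3+0-2=1; pred: 16+0-6=10
Step 3: prey: 1+0-0=1; pred: 10+0-4=6
Step 4: prey: 1+0-0=1; pred: 6+0-2=4
Step 5: prey: 1+0-0=1; pred: 4+0-1=3
Step 6: prey: 1+0-0=1; pred: 3+0-1=2
Step 7: prey: 1+0-0=1; pred: 2+0-0=2
Steps 8-15: state stable at prey=1, pred=2 (no change)
No extinction within 15 steps

Answer: 16 both-alive 1 2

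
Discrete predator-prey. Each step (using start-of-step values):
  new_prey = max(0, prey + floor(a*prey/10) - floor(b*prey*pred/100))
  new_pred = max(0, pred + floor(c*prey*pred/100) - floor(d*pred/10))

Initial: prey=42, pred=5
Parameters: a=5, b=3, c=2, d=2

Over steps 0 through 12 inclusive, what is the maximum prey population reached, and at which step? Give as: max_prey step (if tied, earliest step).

Answer: 74 3

Derivation:
Step 1: prey: 42+21-6=57; pred: 5+4-1=8
Step 2: prey: 57+28-13=72; pred: 8+9-1=16
Step 3: prey: 72+36-34=74; pred: 16+23-3=36
Step 4: prey: 74+37-79=32; pred: 36+53-7=82
Step 5: prey: 32+16-78=0; pred: 82+52-16=118
Step 6: prey: 0+0-0=0; pred: 118+0-23=95
Step 7: prey: 0+0-0=0; pred: 95+0-19=76
Step 8: prey: 0+0-0=0; pred: 76+0-15=61
Step 9: prey: 0+0-0=0; pred: 61+0-12=49
Step 10: prey: 0+0-0=0; pred: 49+0-9=40
Step 11: prey: 0+0-0=0; pred: 40+0-8=32
Step 12: prey: 0+0-0=0; pred: 32+0-6=26
Max prey = 74 at step 3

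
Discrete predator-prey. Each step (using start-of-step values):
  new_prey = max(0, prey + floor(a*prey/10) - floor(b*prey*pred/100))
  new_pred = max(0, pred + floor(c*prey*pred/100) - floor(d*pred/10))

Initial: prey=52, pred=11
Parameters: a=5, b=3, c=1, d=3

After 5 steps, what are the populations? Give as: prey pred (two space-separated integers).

Step 1: prey: 52+26-17=61; pred: 11+5-3=13
Step 2: prey: 61+30-23=68; pred: 13+7-3=17
Step 3: prey: 68+34-34=68; pred: 17+11-5=23
Step 4: prey: 68+34-46=56; pred: 23+15-6=32
Step 5: prey: 56+28-53=31; pred: 32+17-9=40

Answer: 31 40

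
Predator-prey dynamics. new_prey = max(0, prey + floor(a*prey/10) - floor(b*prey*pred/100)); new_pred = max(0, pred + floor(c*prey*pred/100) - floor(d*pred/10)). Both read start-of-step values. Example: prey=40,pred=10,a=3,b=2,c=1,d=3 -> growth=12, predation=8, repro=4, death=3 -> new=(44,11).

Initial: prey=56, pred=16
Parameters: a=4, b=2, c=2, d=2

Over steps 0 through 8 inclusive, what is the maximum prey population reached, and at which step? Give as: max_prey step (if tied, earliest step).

Answer: 61 1

Derivation:
Step 1: prey: 56+22-17=61; pred: 16+17-3=30
Step 2: prey: 61+24-36=49; pred: 30+36-6=60
Step 3: prey: 49+19-58=10; pred: 60+58-12=106
Step 4: prey: 10+4-21=0; pred: 106+21-21=106
Step 5: prey: 0+0-0=0; pred: 106+0-21=85
Step 6: prey: 0+0-0=0; pred: 85+0-17=68
Step 7: prey: 0+0-0=0; pred: 68+0-13=55
Step 8: prey: 0+0-0=0; pred: 55+0-11=44
Max prey = 61 at step 1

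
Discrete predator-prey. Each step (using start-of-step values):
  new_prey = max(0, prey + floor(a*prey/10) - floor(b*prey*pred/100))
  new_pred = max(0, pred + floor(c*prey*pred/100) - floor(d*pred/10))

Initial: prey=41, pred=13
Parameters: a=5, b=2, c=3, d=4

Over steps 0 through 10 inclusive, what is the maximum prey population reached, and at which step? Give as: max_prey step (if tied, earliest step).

Step 1: prey: 41+20-10=51; pred: 13+15-5=23
Step 2: prey: 51+25-23=53; pred: 23+35-9=49
Step 3: prey: 53+26-51=28; pred: 49+77-19=107
Step 4: prey: 28+14-59=0; pred: 107+89-42=154
Step 5: prey: 0+0-0=0; pred: 154+0-61=93
Step 6: prey: 0+0-0=0; pred: 93+0-37=56
Step 7: prey: 0+0-0=0; pred: 56+0-22=34
Step 8: prey: 0+0-0=0; pred: 34+0-13=21
Step 9: prey: 0+0-0=0; pred: 21+0-8=13
Step 10: prey: 0+0-0=0; pred: 13+0-5=8
Max prey = 53 at step 2

Answer: 53 2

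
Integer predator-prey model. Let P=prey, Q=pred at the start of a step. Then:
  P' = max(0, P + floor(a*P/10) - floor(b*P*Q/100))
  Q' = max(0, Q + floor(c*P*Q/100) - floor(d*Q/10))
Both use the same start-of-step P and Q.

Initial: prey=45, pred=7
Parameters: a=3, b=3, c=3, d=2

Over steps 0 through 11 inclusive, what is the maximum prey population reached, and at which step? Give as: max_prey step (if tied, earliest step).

Answer: 49 1

Derivation:
Step 1: prey: 45+13-9=49; pred: 7+9-1=15
Step 2: prey: 49+14-22=41; pred: 15+22-3=34
Step 3: prey: 41+12-41=12; pred: 34+41-6=69
Step 4: prey: 12+3-24=0; pred: 69+24-13=80
Step 5: prey: 0+0-0=0; pred: 80+0-16=64
Step 6: prey: 0+0-0=0; pred: 64+0-12=52
Step 7: prey: 0+0-0=0; pred: 52+0-10=42
Step 8: prey: 0+0-0=0; pred: 42+0-8=34
Step 9: prey: 0+0-0=0; pred: 34+0-6=28
Step 10: prey: 0+0-0=0; pred: 28+0-5=23
Step 11: prey: 0+0-0=0; pred: 23+0-4=19
Max prey = 49 at step 1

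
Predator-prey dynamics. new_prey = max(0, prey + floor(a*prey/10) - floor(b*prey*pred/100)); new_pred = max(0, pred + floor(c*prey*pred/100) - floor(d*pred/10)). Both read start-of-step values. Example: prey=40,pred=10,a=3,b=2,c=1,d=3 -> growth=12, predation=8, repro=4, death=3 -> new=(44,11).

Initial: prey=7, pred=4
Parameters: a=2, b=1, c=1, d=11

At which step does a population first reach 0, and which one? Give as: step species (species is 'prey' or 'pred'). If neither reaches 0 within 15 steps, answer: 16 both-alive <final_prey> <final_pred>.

Answer: 1 pred

Derivation:
Step 1: prey: 7+1-0=8; pred: 4+0-4=0
First extinction: pred at step 1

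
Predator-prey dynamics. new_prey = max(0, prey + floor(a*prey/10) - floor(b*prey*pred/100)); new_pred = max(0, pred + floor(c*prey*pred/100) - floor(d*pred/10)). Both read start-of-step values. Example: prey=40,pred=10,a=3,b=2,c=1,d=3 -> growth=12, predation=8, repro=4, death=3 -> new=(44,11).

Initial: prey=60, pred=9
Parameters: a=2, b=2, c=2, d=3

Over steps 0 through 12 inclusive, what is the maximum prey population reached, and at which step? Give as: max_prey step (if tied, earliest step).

Step 1: prey: 60+12-10=62; pred: 9+10-2=17
Step 2: prey: 62+12-21=53; pred: 17+21-5=33
Step 3: prey: 53+10-34=29; pred: 33+34-9=58
Step 4: prey: 29+5-33=1; pred: 58+33-17=74
Step 5: prey: 1+0-1=0; pred: 74+1-22=53
Step 6: prey: 0+0-0=0; pred: 53+0-15=38
Step 7: prey: 0+0-0=0; pred: 38+0-11=27
Step 8: prey: 0+0-0=0; pred: 27+0-8=19
Step 9: prey: 0+0-0=0; pred: 19+0-5=14
Step 10: prey: 0+0-0=0; pred: 14+0-4=10
Step 11: prey: 0+0-0=0; pred: 10+0-3=7
Step 12: prey: 0+0-0=0; pred: 7+0-2=5
Max prey = 62 at step 1

Answer: 62 1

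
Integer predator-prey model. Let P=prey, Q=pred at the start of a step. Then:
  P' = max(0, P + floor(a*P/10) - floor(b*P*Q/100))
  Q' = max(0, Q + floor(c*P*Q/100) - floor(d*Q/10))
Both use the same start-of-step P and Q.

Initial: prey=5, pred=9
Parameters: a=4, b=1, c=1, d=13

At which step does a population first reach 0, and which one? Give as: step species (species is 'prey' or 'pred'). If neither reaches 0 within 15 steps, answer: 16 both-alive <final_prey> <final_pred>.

Answer: 1 pred

Derivation:
Step 1: prey: 5+2-0=7; pred: 9+0-11=0
First extinction: pred at step 1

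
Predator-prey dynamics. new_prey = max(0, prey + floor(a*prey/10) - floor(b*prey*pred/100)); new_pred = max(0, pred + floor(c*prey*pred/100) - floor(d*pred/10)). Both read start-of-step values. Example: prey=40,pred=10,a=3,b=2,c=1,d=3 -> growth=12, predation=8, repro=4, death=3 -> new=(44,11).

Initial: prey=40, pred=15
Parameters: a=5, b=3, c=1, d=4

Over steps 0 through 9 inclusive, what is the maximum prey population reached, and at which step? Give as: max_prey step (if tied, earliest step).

Answer: 50 5

Derivation:
Step 1: prey: 40+20-18=42; pred: 15+6-6=15
Step 2: prey: 42+21-18=45; pred: 15+6-6=15
Step 3: prey: 45+22-20=47; pred: 15+6-6=15
Step 4: prey: 47+23-21=49; pred: 15+7-6=16
Step 5: prey: 49+24-23=50; pred: 16+7-6=17
Step 6: prey: 50+25-25=50; pred: 17+8-6=19
Step 7: prey: 50+25-28=47; pred: 19+9-7=21
Step 8: prey: 47+23-29=41; pred: 21+9-8=22
Step 9: prey: 41+20-27=34; pred: 22+9-8=23
Max prey = 50 at step 5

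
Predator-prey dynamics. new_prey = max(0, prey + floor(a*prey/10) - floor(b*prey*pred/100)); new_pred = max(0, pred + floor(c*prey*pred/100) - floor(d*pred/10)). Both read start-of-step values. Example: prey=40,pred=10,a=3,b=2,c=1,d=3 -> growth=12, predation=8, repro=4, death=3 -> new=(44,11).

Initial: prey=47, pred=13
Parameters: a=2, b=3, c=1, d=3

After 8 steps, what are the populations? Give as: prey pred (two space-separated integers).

Step 1: prey: 47+9-18=38; pred: 13+6-3=16
Step 2: prey: 38+7-18=27; pred: 16+6-4=18
Step 3: prey: 27+5-14=18; pred: 18+4-5=17
Step 4: prey: 18+3-9=12; pred: 17+3-5=15
Step 5: prey: 12+2-5=9; pred: 15+1-4=12
Step 6: prey: 9+1-3=7; pred: 12+1-3=10
Step 7: prey: 7+1-2=6; pred: 10+0-3=7
Step 8: prey: 6+1-1=6; pred: 7+0-2=5

Answer: 6 5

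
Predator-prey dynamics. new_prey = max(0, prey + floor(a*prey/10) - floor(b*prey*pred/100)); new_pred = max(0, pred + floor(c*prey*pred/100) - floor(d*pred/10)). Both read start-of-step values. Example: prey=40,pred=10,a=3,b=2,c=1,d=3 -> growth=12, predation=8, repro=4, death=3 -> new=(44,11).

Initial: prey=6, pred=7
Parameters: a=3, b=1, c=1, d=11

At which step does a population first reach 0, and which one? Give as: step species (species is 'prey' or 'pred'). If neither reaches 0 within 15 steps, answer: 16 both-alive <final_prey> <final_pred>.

Answer: 1 pred

Derivation:
Step 1: prey: 6+1-0=7; pred: 7+0-7=0
First extinction: pred at step 1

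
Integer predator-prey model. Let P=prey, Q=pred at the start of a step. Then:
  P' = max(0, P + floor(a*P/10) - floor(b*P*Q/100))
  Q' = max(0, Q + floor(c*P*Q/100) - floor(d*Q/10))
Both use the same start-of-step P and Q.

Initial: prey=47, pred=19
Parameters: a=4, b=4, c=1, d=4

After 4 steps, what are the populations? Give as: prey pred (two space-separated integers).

Answer: 11 10

Derivation:
Step 1: prey: 47+18-35=30; pred: 19+8-7=20
Step 2: prey: 30+12-24=18; pred: 20+6-8=18
Step 3: prey: 18+7-12=13; pred: 18+3-7=14
Step 4: prey: 13+5-7=11; pred: 14+1-5=10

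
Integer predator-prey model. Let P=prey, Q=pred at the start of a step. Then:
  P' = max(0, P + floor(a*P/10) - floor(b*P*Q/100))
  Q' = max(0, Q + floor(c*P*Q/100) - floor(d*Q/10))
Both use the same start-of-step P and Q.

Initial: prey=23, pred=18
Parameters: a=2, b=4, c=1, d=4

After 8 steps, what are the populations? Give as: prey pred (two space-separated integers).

Step 1: prey: 23+4-16=11; pred: 18+4-7=15
Step 2: prey: 11+2-6=7; pred: 15+1-6=10
Step 3: prey: 7+1-2=6; pred: 10+0-4=6
Step 4: prey: 6+1-1=6; pred: 6+0-2=4
Step 5: prey: 6+1-0=7; pred: 4+0-1=3
Step 6: prey: 7+1-0=8; pred: 3+0-1=2
Step 7: prey: 8+1-0=9; pred: 2+0-0=2
Step 8: prey: 9+1-0=10; pred: 2+0-0=2

Answer: 10 2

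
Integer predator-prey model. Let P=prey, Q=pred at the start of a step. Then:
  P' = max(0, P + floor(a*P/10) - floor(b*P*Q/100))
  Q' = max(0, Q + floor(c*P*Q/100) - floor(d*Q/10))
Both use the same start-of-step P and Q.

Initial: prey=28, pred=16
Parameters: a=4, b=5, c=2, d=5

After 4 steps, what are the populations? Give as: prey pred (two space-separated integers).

Step 1: prey: 28+11-22=17; pred: 16+8-8=16
Step 2: prey: 17+6-13=10; pred: 16+5-8=13
Step 3: prey: 10+4-6=8; pred: 13+2-6=9
Step 4: prey: 8+3-3=8; pred: 9+1-4=6

Answer: 8 6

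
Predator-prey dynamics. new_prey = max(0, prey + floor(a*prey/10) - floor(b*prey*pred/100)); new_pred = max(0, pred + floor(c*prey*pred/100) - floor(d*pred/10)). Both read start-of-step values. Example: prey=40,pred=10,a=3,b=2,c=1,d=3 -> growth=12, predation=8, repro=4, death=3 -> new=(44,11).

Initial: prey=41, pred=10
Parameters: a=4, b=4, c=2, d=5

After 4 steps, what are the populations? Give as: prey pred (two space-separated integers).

Step 1: prey: 41+16-16=41; pred: 10+8-5=13
Step 2: prey: 41+16-21=36; pred: 13+10-6=17
Step 3: prey: 36+14-24=26; pred: 17+12-8=21
Step 4: prey: 26+10-21=15; pred: 21+10-10=21

Answer: 15 21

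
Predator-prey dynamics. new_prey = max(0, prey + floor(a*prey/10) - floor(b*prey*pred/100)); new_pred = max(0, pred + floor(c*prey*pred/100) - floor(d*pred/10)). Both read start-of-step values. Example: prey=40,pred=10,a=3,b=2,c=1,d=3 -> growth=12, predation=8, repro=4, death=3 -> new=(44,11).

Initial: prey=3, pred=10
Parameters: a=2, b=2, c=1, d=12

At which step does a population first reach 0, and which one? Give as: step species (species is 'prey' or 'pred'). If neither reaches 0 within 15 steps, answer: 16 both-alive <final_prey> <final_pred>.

Answer: 1 pred

Derivation:
Step 1: prey: 3+0-0=3; pred: 10+0-12=0
First extinction: pred at step 1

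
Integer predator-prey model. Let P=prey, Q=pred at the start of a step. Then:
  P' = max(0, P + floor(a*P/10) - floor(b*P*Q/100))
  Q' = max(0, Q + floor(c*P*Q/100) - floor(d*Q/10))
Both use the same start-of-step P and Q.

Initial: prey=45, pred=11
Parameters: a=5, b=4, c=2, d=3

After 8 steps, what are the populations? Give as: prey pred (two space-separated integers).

Step 1: prey: 45+22-19=48; pred: 11+9-3=17
Step 2: prey: 48+24-32=40; pred: 17+16-5=28
Step 3: prey: 40+20-44=16; pred: 28+22-8=42
Step 4: prey: 16+8-26=0; pred: 42+13-12=43
Step 5: prey: 0+0-0=0; pred: 43+0-12=31
Step 6: prey: 0+0-0=0; pred: 31+0-9=22
Step 7: prey: 0+0-0=0; pred: 22+0-6=16
Step 8: prey: 0+0-0=0; pred: 16+0-4=12

Answer: 0 12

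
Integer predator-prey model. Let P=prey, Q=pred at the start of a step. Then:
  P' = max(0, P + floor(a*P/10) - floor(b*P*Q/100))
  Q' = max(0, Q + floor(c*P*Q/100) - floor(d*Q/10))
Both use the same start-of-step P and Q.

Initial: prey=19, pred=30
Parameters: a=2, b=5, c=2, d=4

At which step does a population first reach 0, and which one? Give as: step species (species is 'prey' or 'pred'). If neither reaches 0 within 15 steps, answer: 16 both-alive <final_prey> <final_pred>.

Answer: 1 prey

Derivation:
Step 1: prey: 19+3-28=0; pred: 30+11-12=29
First extinction: prey at step 1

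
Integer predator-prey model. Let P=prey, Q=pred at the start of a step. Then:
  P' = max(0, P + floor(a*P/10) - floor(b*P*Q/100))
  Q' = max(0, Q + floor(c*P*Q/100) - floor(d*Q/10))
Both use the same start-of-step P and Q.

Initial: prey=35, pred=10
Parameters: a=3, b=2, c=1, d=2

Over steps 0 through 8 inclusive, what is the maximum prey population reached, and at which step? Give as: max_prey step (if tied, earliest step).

Step 1: prey: 35+10-7=38; pred: 10+3-2=11
Step 2: prey: 38+11-8=41; pred: 11+4-2=13
Step 3: prey: 41+12-10=43; pred: 13+5-2=16
Step 4: prey: 43+12-13=42; pred: 16+6-3=19
Step 5: prey: 42+12-15=39; pred: 19+7-3=23
Step 6: prey: 39+11-17=33; pred: 23+8-4=27
Step 7: prey: 33+9-17=25; pred: 27+8-5=30
Step 8: prey: 25+7-15=17; pred: 30+7-6=31
Max prey = 43 at step 3

Answer: 43 3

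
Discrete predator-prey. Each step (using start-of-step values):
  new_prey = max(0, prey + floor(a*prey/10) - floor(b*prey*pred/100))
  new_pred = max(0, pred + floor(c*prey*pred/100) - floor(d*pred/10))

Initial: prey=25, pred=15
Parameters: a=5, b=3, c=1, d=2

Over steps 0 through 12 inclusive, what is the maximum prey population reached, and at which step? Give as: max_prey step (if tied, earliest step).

Answer: 31 4

Derivation:
Step 1: prey: 25+12-11=26; pred: 15+3-3=15
Step 2: prey: 26+13-11=28; pred: 15+3-3=15
Step 3: prey: 28+14-12=30; pred: 15+4-3=16
Step 4: prey: 30+15-14=31; pred: 16+4-3=17
Step 5: prey: 31+15-15=31; pred: 17+5-3=19
Step 6: prey: 31+15-17=29; pred: 19+5-3=21
Step 7: prey: 29+14-18=25; pred: 21+6-4=23
Step 8: prey: 25+12-17=20; pred: 23+5-4=24
Step 9: prey: 20+10-14=16; pred: 24+4-4=24
Step 10: prey: 16+8-11=13; pred: 24+3-4=23
Step 11: prey: 13+6-8=11; pred: 23+2-4=21
Step 12: prey: 11+5-6=10; pred: 21+2-4=19
Max prey = 31 at step 4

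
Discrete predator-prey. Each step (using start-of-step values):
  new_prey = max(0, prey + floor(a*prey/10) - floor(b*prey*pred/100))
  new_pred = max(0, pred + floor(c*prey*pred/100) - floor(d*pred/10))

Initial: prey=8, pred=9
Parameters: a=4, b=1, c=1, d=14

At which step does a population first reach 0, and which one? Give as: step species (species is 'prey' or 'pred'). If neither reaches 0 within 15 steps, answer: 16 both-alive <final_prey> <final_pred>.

Step 1: prey: 8+3-0=11; pred: 9+0-12=0
First extinction: pred at step 1

Answer: 1 pred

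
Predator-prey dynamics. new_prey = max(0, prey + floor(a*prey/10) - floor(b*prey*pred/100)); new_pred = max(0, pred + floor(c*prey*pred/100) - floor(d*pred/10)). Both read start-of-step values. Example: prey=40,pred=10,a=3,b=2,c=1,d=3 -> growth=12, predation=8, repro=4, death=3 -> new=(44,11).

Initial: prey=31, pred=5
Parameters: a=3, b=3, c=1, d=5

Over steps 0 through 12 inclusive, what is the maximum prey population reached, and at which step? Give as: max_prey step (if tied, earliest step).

Answer: 132 9

Derivation:
Step 1: prey: 31+9-4=36; pred: 5+1-2=4
Step 2: prey: 36+10-4=42; pred: 4+1-2=3
Step 3: prey: 42+12-3=51; pred: 3+1-1=3
Step 4: prey: 51+15-4=62; pred: 3+1-1=3
Step 5: prey: 62+18-5=75; pred: 3+1-1=3
Step 6: prey: 75+22-6=91; pred: 3+2-1=4
Step 7: prey: 91+27-10=108; pred: 4+3-2=5
Step 8: prey: 108+32-16=124; pred: 5+5-2=8
Step 9: prey: 124+37-29=132; pred: 8+9-4=13
Step 10: prey: 132+39-51=120; pred: 13+17-6=24
Step 11: prey: 120+36-86=70; pred: 24+28-12=40
Step 12: prey: 70+21-84=7; pred: 40+28-20=48
Max prey = 132 at step 9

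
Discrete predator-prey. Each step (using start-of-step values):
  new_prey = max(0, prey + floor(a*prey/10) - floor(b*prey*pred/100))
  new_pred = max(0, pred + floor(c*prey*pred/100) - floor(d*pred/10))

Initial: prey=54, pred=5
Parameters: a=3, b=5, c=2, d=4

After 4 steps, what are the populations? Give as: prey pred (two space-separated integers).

Step 1: prey: 54+16-13=57; pred: 5+5-2=8
Step 2: prey: 57+17-22=52; pred: 8+9-3=14
Step 3: prey: 52+15-36=31; pred: 14+14-5=23
Step 4: prey: 31+9-35=5; pred: 23+14-9=28

Answer: 5 28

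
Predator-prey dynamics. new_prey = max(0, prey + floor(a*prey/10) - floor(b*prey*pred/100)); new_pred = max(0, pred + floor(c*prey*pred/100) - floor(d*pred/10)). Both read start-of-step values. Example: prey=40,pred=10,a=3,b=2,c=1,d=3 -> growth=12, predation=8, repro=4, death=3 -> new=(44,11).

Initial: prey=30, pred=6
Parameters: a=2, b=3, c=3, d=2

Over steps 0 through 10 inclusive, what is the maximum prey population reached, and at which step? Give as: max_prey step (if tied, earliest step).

Answer: 31 1

Derivation:
Step 1: prey: 30+6-5=31; pred: 6+5-1=10
Step 2: prey: 31+6-9=28; pred: 10+9-2=17
Step 3: prey: 28+5-14=19; pred: 17+14-3=28
Step 4: prey: 19+3-15=7; pred: 28+15-5=38
Step 5: prey: 7+1-7=1; pred: 38+7-7=38
Step 6: prey: 1+0-1=0; pred: 38+1-7=32
Step 7: prey: 0+0-0=0; pred: 32+0-6=26
Step 8: prey: 0+0-0=0; pred: 26+0-5=21
Step 9: prey: 0+0-0=0; pred: 21+0-4=17
Step 10: prey: 0+0-0=0; pred: 17+0-3=14
Max prey = 31 at step 1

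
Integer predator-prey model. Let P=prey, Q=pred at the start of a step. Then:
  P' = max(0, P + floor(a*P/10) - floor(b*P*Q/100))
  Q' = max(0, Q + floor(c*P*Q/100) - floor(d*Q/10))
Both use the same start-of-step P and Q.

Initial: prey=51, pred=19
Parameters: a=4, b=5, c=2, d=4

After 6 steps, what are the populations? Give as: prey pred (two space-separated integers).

Step 1: prey: 51+20-48=23; pred: 19+19-7=31
Step 2: prey: 23+9-35=0; pred: 31+14-12=33
Step 3: prey: 0+0-0=0; pred: 33+0-13=20
Step 4: prey: 0+0-0=0; pred: 20+0-8=12
Step 5: prey: 0+0-0=0; pred: 12+0-4=8
Step 6: prey: 0+0-0=0; pred: 8+0-3=5

Answer: 0 5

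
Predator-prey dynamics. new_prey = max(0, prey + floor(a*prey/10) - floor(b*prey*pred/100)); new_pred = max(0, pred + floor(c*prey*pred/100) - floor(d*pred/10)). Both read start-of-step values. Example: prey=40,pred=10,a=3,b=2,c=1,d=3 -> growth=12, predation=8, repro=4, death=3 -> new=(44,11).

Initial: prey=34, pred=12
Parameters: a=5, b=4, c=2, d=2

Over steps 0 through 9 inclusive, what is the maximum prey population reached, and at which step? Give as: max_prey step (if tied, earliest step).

Answer: 35 1

Derivation:
Step 1: prey: 34+17-16=35; pred: 12+8-2=18
Step 2: prey: 35+17-25=27; pred: 18+12-3=27
Step 3: prey: 27+13-29=11; pred: 27+14-5=36
Step 4: prey: 11+5-15=1; pred: 36+7-7=36
Step 5: prey: 1+0-1=0; pred: 36+0-7=29
Step 6: prey: 0+0-0=0; pred: 29+0-5=24
Step 7: prey: 0+0-0=0; pred: 24+0-4=20
Step 8: prey: 0+0-0=0; pred: 20+0-4=16
Step 9: prey: 0+0-0=0; pred: 16+0-3=13
Max prey = 35 at step 1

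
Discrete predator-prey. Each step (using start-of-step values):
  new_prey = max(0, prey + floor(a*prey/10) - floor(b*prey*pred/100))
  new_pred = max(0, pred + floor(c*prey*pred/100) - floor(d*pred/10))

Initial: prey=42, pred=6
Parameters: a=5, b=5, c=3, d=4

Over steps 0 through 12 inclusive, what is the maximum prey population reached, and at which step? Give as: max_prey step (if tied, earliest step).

Step 1: prey: 42+21-12=51; pred: 6+7-2=11
Step 2: prey: 51+25-28=48; pred: 11+16-4=23
Step 3: prey: 48+24-55=17; pred: 23+33-9=47
Step 4: prey: 17+8-39=0; pred: 47+23-18=52
Step 5: prey: 0+0-0=0; pred: 52+0-20=32
Step 6: prey: 0+0-0=0; pred: 32+0-12=20
Step 7: prey: 0+0-0=0; pred: 20+0-8=12
Step 8: prey: 0+0-0=0; pred: 12+0-4=8
Step 9: prey: 0+0-0=0; pred: 8+0-3=5
Step 10: prey: 0+0-0=0; pred: 5+0-2=3
Step 11: prey: 0+0-0=0; pred: 3+0-1=2
Step 12: prey: 0+0-0=0; pred: 2+0-0=2
Max prey = 51 at step 1

Answer: 51 1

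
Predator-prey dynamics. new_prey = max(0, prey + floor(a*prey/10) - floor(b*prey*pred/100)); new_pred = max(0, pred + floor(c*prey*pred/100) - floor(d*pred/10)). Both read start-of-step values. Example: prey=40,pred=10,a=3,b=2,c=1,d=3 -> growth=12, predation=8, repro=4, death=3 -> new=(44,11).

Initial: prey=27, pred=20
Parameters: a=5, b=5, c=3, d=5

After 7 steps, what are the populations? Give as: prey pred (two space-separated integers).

Answer: 1 1

Derivation:
Step 1: prey: 27+13-27=13; pred: 20+16-10=26
Step 2: prey: 13+6-16=3; pred: 26+10-13=23
Step 3: prey: 3+1-3=1; pred: 23+2-11=14
Step 4: prey: 1+0-0=1; pred: 14+0-7=7
Step 5: prey: 1+0-0=1; pred: 7+0-3=4
Step 6: prey: 1+0-0=1; pred: 4+0-2=2
Step 7: prey: 1+0-0=1; pred: 2+0-1=1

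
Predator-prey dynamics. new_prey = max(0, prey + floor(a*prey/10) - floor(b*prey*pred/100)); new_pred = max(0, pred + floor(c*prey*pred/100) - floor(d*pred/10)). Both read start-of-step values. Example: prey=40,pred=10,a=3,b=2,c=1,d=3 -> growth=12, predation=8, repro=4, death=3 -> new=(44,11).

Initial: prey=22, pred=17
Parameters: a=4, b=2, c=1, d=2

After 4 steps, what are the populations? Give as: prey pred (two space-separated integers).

Answer: 28 19

Derivation:
Step 1: prey: 22+8-7=23; pred: 17+3-3=17
Step 2: prey: 23+9-7=25; pred: 17+3-3=17
Step 3: prey: 25+10-8=27; pred: 17+4-3=18
Step 4: prey: 27+10-9=28; pred: 18+4-3=19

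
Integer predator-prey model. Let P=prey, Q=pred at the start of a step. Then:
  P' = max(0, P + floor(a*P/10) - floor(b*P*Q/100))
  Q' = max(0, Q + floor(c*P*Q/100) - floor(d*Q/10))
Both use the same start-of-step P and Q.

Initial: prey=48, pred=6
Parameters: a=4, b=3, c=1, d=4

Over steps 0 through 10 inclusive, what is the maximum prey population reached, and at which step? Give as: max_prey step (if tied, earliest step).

Step 1: prey: 48+19-8=59; pred: 6+2-2=6
Step 2: prey: 59+23-10=72; pred: 6+3-2=7
Step 3: prey: 72+28-15=85; pred: 7+5-2=10
Step 4: prey: 85+34-25=94; pred: 10+8-4=14
Step 5: prey: 94+37-39=92; pred: 14+13-5=22
Step 6: prey: 92+36-60=68; pred: 22+20-8=34
Step 7: prey: 68+27-69=26; pred: 34+23-13=44
Step 8: prey: 26+10-34=2; pred: 44+11-17=38
Step 9: prey: 2+0-2=0; pred: 38+0-15=23
Step 10: prey: 0+0-0=0; pred: 23+0-9=14
Max prey = 94 at step 4

Answer: 94 4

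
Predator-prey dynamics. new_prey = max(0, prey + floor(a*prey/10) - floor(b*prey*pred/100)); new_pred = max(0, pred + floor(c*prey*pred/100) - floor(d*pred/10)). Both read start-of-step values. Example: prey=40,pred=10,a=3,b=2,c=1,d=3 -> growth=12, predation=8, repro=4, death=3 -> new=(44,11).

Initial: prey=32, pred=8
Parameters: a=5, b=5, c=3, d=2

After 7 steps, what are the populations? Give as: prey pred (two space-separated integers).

Step 1: prey: 32+16-12=36; pred: 8+7-1=14
Step 2: prey: 36+18-25=29; pred: 14+15-2=27
Step 3: prey: 29+14-39=4; pred: 27+23-5=45
Step 4: prey: 4+2-9=0; pred: 45+5-9=41
Step 5: prey: 0+0-0=0; pred: 41+0-8=33
Step 6: prey: 0+0-0=0; pred: 33+0-6=27
Step 7: prey: 0+0-0=0; pred: 27+0-5=22

Answer: 0 22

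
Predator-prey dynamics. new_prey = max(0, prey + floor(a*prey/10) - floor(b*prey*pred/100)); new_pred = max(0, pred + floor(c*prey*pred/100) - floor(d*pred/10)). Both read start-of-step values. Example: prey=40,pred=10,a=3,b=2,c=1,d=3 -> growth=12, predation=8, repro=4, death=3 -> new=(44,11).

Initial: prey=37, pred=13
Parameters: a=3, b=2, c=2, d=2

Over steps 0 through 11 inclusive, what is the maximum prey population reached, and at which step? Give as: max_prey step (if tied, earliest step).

Answer: 39 1

Derivation:
Step 1: prey: 37+11-9=39; pred: 13+9-2=20
Step 2: prey: 39+11-15=35; pred: 20+15-4=31
Step 3: prey: 35+10-21=24; pred: 31+21-6=46
Step 4: prey: 24+7-22=9; pred: 46+22-9=59
Step 5: prey: 9+2-10=1; pred: 59+10-11=58
Step 6: prey: 1+0-1=0; pred: 58+1-11=48
Step 7: prey: 0+0-0=0; pred: 48+0-9=39
Step 8: prey: 0+0-0=0; pred: 39+0-7=32
Step 9: prey: 0+0-0=0; pred: 32+0-6=26
Step 10: prey: 0+0-0=0; pred: 26+0-5=21
Step 11: prey: 0+0-0=0; pred: 21+0-4=17
Max prey = 39 at step 1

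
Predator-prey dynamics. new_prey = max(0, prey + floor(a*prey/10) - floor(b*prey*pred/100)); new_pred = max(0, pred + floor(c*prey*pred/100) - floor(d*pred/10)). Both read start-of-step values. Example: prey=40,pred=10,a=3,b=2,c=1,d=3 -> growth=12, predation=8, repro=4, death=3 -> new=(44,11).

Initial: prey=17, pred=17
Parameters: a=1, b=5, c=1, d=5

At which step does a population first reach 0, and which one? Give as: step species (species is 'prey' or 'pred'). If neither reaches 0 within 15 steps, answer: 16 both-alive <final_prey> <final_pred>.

Step 1: prey: 17+1-14=4; pred: 17+2-8=11
Step 2: prey: 4+0-2=2; pred: 11+0-5=6
Step 3: prey: 2+0-0=2; pred: 6+0-3=3
Step 4: prey: 2+0-0=2; pred: 3+0-1=2
Step 5: prey: 2+0-0=2; pred: 2+0-1=1
Step 6: prey: 2+0-0=2; pred: 1+0-0=1
Steps 7-15: state stable at prey=2, pred=1 (no change)
No extinction within 15 steps

Answer: 16 both-alive 2 1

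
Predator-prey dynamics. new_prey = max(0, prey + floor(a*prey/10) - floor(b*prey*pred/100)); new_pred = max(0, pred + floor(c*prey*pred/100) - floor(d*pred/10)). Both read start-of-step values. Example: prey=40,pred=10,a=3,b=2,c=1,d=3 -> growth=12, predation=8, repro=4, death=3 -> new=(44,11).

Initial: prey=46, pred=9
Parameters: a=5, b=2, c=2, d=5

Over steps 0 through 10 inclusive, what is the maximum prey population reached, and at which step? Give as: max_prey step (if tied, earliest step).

Answer: 81 3

Derivation:
Step 1: prey: 46+23-8=61; pred: 9+8-4=13
Step 2: prey: 61+30-15=76; pred: 13+15-6=22
Step 3: prey: 76+38-33=81; pred: 22+33-11=44
Step 4: prey: 81+40-71=50; pred: 44+71-22=93
Step 5: prey: 50+25-93=0; pred: 93+93-46=140
Step 6: prey: 0+0-0=0; pred: 140+0-70=70
Step 7: prey: 0+0-0=0; pred: 70+0-35=35
Step 8: prey: 0+0-0=0; pred: 35+0-17=18
Step 9: prey: 0+0-0=0; pred: 18+0-9=9
Step 10: prey: 0+0-0=0; pred: 9+0-4=5
Max prey = 81 at step 3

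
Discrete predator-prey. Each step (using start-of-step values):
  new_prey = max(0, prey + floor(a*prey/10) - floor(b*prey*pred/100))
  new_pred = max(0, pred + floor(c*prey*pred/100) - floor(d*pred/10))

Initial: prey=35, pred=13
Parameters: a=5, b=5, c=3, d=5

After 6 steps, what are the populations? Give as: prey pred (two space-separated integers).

Step 1: prey: 35+17-22=30; pred: 13+13-6=20
Step 2: prey: 30+15-30=15; pred: 20+18-10=28
Step 3: prey: 15+7-21=1; pred: 28+12-14=26
Step 4: prey: 1+0-1=0; pred: 26+0-13=13
Step 5: prey: 0+0-0=0; pred: 13+0-6=7
Step 6: prey: 0+0-0=0; pred: 7+0-3=4

Answer: 0 4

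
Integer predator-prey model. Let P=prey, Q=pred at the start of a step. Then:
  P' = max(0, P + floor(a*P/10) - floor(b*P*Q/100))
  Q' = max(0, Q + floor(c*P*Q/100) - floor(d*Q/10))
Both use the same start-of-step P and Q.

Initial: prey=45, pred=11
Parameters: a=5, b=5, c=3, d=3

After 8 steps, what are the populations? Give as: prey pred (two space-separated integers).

Answer: 0 10

Derivation:
Step 1: prey: 45+22-24=43; pred: 11+14-3=22
Step 2: prey: 43+21-47=17; pred: 22+28-6=44
Step 3: prey: 17+8-37=0; pred: 44+22-13=53
Step 4: prey: 0+0-0=0; pred: 53+0-15=38
Step 5: prey: 0+0-0=0; pred: 38+0-11=27
Step 6: prey: 0+0-0=0; pred: 27+0-8=19
Step 7: prey: 0+0-0=0; pred: 19+0-5=14
Step 8: prey: 0+0-0=0; pred: 14+0-4=10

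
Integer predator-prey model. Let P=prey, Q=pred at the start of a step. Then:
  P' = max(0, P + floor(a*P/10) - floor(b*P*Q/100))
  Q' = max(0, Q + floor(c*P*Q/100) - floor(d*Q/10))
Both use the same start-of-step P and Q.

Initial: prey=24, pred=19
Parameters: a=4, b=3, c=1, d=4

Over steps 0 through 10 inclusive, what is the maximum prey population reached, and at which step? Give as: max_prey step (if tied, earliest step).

Answer: 80 10

Derivation:
Step 1: prey: 24+9-13=20; pred: 19+4-7=16
Step 2: prey: 20+8-9=19; pred: 16+3-6=13
Step 3: prey: 19+7-7=19; pred: 13+2-5=10
Step 4: prey: 19+7-5=21; pred: 10+1-4=7
Step 5: prey: 21+8-4=25; pred: 7+1-2=6
Step 6: prey: 25+10-4=31; pred: 6+1-2=5
Step 7: prey: 31+12-4=39; pred: 5+1-2=4
Step 8: prey: 39+15-4=50; pred: 4+1-1=4
Step 9: prey: 50+20-6=64; pred: 4+2-1=5
Step 10: prey: 64+25-9=80; pred: 5+3-2=6
Max prey = 80 at step 10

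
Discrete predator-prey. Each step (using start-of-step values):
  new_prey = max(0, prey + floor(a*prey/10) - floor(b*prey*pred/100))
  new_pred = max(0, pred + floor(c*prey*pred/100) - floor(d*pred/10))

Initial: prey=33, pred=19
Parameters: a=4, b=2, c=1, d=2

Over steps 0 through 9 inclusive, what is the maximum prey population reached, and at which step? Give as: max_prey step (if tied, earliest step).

Step 1: prey: 33+13-12=34; pred: 19+6-3=22
Step 2: prey: 34+13-14=33; pred: 22+7-4=25
Step 3: prey: 33+13-16=30; pred: 25+8-5=28
Step 4: prey: 30+12-16=26; pred: 28+8-5=31
Step 5: prey: 26+10-16=20; pred: 31+8-6=33
Step 6: prey: 20+8-13=15; pred: 33+6-6=33
Step 7: prey: 15+6-9=12; pred: 33+4-6=31
Step 8: prey: 12+4-7=9; pred: 31+3-6=28
Step 9: prey: 9+3-5=7; pred: 28+2-5=25
Max prey = 34 at step 1

Answer: 34 1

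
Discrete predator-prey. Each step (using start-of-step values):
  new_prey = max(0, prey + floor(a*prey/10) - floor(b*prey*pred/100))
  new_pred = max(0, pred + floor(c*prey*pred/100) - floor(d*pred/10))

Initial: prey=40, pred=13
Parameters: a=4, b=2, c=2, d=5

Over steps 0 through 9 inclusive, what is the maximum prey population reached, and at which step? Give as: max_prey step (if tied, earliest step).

Step 1: prey: 40+16-10=46; pred: 13+10-6=17
Step 2: prey: 46+18-15=49; pred: 17+15-8=24
Step 3: prey: 49+19-23=45; pred: 24+23-12=35
Step 4: prey: 45+18-31=32; pred: 35+31-17=49
Step 5: prey: 32+12-31=13; pred: 49+31-24=56
Step 6: prey: 13+5-14=4; pred: 56+14-28=42
Step 7: prey: 4+1-3=2; pred: 42+3-21=24
Step 8: prey: 2+0-0=2; pred: 24+0-12=12
Step 9: prey: 2+0-0=2; pred: 12+0-6=6
Max prey = 49 at step 2

Answer: 49 2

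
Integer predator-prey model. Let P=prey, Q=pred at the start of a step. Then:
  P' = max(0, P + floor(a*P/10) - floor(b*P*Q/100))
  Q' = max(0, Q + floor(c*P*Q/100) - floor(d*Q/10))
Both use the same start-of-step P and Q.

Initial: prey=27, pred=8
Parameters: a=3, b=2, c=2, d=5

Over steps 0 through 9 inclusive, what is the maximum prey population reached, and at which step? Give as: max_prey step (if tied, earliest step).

Step 1: prey: 27+8-4=31; pred: 8+4-4=8
Step 2: prey: 31+9-4=36; pred: 8+4-4=8
Step 3: prey: 36+10-5=41; pred: 8+5-4=9
Step 4: prey: 41+12-7=46; pred: 9+7-4=12
Step 5: prey: 46+13-11=48; pred: 12+11-6=17
Step 6: prey: 48+14-16=46; pred: 17+16-8=25
Step 7: prey: 46+13-23=36; pred: 25+23-12=36
Step 8: prey: 36+10-25=21; pred: 36+25-18=43
Step 9: prey: 21+6-18=9; pred: 43+18-21=40
Max prey = 48 at step 5

Answer: 48 5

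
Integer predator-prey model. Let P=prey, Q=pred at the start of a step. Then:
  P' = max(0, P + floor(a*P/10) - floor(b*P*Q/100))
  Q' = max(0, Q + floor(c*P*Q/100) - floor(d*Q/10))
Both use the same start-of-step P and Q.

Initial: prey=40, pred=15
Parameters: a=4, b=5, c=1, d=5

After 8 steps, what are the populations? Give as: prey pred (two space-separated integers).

Answer: 55 1

Derivation:
Step 1: prey: 40+16-30=26; pred: 15+6-7=14
Step 2: prey: 26+10-18=18; pred: 14+3-7=10
Step 3: prey: 18+7-9=16; pred: 10+1-5=6
Step 4: prey: 16+6-4=18; pred: 6+0-3=3
Step 5: prey: 18+7-2=23; pred: 3+0-1=2
Step 6: prey: 23+9-2=30; pred: 2+0-1=1
Step 7: prey: 30+12-1=41; pred: 1+0-0=1
Step 8: prey: 41+16-2=55; pred: 1+0-0=1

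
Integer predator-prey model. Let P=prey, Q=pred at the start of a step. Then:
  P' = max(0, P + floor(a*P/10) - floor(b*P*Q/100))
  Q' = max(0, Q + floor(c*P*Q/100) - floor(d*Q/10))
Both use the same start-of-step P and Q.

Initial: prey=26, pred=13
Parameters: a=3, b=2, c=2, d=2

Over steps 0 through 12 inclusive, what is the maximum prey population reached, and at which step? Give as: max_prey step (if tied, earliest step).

Step 1: prey: 26+7-6=27; pred: 13+6-2=17
Step 2: prey: 27+8-9=26; pred: 17+9-3=23
Step 3: prey: 26+7-11=22; pred: 23+11-4=30
Step 4: prey: 22+6-13=15; pred: 30+13-6=37
Step 5: prey: 15+4-11=8; pred: 37+11-7=41
Step 6: prey: 8+2-6=4; pred: 41+6-8=39
Step 7: prey: 4+1-3=2; pred: 39+3-7=35
Step 8: prey: 2+0-1=1; pred: 35+1-7=29
Step 9: prey: 1+0-0=1; pred: 29+0-5=24
Step 10: prey: 1+0-0=1; pred: 24+0-4=20
Step 11: prey: 1+0-0=1; pred: 20+0-4=16
Step 12: prey: 1+0-0=1; pred: 16+0-3=13
Max prey = 27 at step 1

Answer: 27 1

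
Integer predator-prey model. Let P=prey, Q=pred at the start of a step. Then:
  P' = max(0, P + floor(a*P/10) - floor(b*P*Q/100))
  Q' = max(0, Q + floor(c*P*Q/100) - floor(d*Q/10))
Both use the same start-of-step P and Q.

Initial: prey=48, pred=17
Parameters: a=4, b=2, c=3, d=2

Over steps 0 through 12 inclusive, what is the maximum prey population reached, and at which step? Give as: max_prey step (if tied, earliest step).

Answer: 51 1

Derivation:
Step 1: prey: 48+19-16=51; pred: 17+24-3=38
Step 2: prey: 51+20-38=33; pred: 38+58-7=89
Step 3: prey: 33+13-58=0; pred: 89+88-17=160
Step 4: prey: 0+0-0=0; pred: 160+0-32=128
Step 5: prey: 0+0-0=0; pred: 128+0-25=103
Step 6: prey: 0+0-0=0; pred: 103+0-20=83
Step 7: prey: 0+0-0=0; pred: 83+0-16=67
Step 8: prey: 0+0-0=0; pred: 67+0-13=54
Step 9: prey: 0+0-0=0; pred: 54+0-10=44
Step 10: prey: 0+0-0=0; pred: 44+0-8=36
Step 11: prey: 0+0-0=0; pred: 36+0-7=29
Step 12: prey: 0+0-0=0; pred: 29+0-5=24
Max prey = 51 at step 1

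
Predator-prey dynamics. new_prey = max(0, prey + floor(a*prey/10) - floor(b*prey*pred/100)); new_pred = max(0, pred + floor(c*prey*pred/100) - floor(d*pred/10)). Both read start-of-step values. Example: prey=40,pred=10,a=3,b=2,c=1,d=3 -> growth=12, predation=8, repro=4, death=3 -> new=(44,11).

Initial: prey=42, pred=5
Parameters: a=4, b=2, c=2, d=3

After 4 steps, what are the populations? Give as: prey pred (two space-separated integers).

Answer: 63 62

Derivation:
Step 1: prey: 42+16-4=54; pred: 5+4-1=8
Step 2: prey: 54+21-8=67; pred: 8+8-2=14
Step 3: prey: 67+26-18=75; pred: 14+18-4=28
Step 4: prey: 75+30-42=63; pred: 28+42-8=62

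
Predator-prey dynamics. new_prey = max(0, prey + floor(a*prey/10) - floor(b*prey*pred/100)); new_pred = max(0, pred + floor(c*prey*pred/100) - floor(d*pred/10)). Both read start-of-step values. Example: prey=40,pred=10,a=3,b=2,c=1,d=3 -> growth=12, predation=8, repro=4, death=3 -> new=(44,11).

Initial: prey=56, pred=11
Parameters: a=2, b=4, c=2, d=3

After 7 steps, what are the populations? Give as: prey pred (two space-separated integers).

Step 1: prey: 56+11-24=43; pred: 11+12-3=20
Step 2: prey: 43+8-34=17; pred: 20+17-6=31
Step 3: prey: 17+3-21=0; pred: 31+10-9=32
Step 4: prey: 0+0-0=0; pred: 32+0-9=23
Step 5: prey: 0+0-0=0; pred: 23+0-6=17
Step 6: prey: 0+0-0=0; pred: 17+0-5=12
Step 7: prey: 0+0-0=0; pred: 12+0-3=9

Answer: 0 9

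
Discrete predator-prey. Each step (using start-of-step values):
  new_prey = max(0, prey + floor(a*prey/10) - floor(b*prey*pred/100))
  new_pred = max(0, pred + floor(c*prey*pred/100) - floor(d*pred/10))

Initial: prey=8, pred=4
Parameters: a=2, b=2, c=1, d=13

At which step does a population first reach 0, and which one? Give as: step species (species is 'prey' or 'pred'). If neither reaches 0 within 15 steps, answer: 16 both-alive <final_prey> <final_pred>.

Step 1: prey: 8+1-0=9; pred: 4+0-5=0
First extinction: pred at step 1

Answer: 1 pred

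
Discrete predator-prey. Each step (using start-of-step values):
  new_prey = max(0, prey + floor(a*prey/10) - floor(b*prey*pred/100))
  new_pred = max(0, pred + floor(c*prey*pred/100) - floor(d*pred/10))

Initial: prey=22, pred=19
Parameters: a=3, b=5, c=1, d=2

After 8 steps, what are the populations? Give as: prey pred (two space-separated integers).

Answer: 1 6

Derivation:
Step 1: prey: 22+6-20=8; pred: 19+4-3=20
Step 2: prey: 8+2-8=2; pred: 20+1-4=17
Step 3: prey: 2+0-1=1; pred: 17+0-3=14
Step 4: prey: 1+0-0=1; pred: 14+0-2=12
Step 5: prey: 1+0-0=1; pred: 12+0-2=10
Step 6: prey: 1+0-0=1; pred: 10+0-2=8
Step 7: prey: 1+0-0=1; pred: 8+0-1=7
Step 8: prey: 1+0-0=1; pred: 7+0-1=6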